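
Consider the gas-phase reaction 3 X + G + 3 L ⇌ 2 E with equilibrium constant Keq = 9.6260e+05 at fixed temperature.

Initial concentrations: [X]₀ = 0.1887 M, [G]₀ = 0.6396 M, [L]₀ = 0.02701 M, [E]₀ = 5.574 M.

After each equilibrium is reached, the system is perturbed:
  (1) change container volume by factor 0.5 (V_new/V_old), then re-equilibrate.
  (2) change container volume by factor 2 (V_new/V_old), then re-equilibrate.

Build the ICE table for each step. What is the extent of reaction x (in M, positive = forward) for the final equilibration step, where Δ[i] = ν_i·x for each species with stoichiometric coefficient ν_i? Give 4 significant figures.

x = -0.02395 M

Q₀ = 3.6689e+08 vs Keq = 9.6260e+05 ⇒ Q>K, reverse
Step 1:
                  X         G         L         E
  I          0.1887    0.6396   0.02701     5.574
  C         0.09852   0.03284   0.09852  -0.06568
  E          0.2872    0.6724    0.1255     5.508
  solve Keq expr → x = -0.03284; check Q = 9.6260e+05
Then change container volume by factor 0.5 (V_new/V_old).
Step 2:
                  X         G         L         E
  I          0.5744     1.345    0.2511     11.02
  C         -0.1437   -0.0479   -0.1437    0.0958
  E          0.4307     1.297    0.1074     11.11
  solve Keq expr → x = 0.0479; check Q = 9.6260e+05
Then change container volume by factor 2 (V_new/V_old).
Step 3:
                  X         G         L         E
  I          0.2154    0.6485   0.05368     5.556
  C         0.07185   0.02395   0.07185   -0.0479
  E          0.2872    0.6724    0.1255     5.508
  solve Keq expr → x = -0.02395; check Q = 9.6260e+05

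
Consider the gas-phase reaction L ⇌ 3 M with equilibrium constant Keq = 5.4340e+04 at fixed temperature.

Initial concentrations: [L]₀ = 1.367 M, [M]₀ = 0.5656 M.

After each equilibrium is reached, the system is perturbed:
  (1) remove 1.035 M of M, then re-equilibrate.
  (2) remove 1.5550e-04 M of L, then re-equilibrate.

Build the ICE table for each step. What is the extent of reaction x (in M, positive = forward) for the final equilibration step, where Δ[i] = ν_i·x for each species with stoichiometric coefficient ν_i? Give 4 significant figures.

x = -1.5516e-04 M

Q₀ = 0.1324 vs Keq = 5.4340e+04 ⇒ Q<K, forward
Step 1:
                  L         M
  init        1.367    0.5656
  Δ          -1.365     4.095
  eq       0.001863     4.661
  solve Keq expr → x = 1.365; check Q = 5.4340e+04
Then remove 1.035 M of M.
Step 2:
                  L         M
  init     0.001863     3.626
  Δ       -9.8398e-04  0.002952
  eq      8.7948e-04     3.629
  solve Keq expr → x = 9.8398e-04; check Q = 5.4340e+04
Then remove 1.5550e-04 M of L.
Step 3:
                  L         M
  init    7.2398e-04     3.629
  Δ       1.5516e-04 -4.6548e-04
  eq      8.7914e-04     3.628
  solve Keq expr → x = -1.5516e-04; check Q = 5.4340e+04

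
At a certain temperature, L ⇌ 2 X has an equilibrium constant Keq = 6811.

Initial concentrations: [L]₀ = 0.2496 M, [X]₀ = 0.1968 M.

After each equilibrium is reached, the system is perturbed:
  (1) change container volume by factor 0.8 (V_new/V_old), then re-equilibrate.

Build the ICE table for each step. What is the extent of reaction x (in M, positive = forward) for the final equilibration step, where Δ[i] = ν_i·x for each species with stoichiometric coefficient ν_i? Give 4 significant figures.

Q₀ = 0.1552 vs Keq = 6811 ⇒ Q<K, forward
Step 1:
                   L          X
  init        0.2496     0.1968
  Δ          -0.2495     0.4991
  eq      7.1094e-05     0.6959
  solve Keq expr → x = 0.2495; check Q = 6811
Then change container volume by factor 0.8 (V_new/V_old).
Step 2:
                   L          X
  init    8.8867e-05     0.8698
  Δ       2.2205e-05 -4.4411e-05
  eq      1.1107e-04     0.8698
  solve Keq expr → x = -2.2205e-05; check Q = 6811

x = -2.2205e-05 M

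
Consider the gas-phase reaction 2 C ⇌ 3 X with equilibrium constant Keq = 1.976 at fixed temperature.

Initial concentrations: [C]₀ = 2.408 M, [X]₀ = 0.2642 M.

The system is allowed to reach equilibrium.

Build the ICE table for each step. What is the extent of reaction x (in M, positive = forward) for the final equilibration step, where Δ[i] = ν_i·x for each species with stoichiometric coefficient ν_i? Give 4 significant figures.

Q₀ = 0.00318 vs Keq = 1.976 ⇒ Q<K, forward
Step 1:
                  C         X
  I           2.408    0.2642
  C         -0.9161     1.374
  E           1.492     1.638
  solve Keq expr → x = 0.4581; check Q = 1.976

x = 0.4581 M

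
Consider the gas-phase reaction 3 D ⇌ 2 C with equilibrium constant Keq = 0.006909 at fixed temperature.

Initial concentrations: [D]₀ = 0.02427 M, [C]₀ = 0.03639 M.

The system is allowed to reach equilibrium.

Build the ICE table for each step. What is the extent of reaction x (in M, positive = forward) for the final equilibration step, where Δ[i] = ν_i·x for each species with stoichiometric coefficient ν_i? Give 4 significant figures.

x = -0.01732 M

Q₀ = 92.63 vs Keq = 0.006909 ⇒ Q>K, reverse
Step 1:
                   D          C
  init       0.02427    0.03639
  Δ          0.05196   -0.03464
  eq         0.07623   0.001749
  solve Keq expr → x = -0.01732; check Q = 0.006909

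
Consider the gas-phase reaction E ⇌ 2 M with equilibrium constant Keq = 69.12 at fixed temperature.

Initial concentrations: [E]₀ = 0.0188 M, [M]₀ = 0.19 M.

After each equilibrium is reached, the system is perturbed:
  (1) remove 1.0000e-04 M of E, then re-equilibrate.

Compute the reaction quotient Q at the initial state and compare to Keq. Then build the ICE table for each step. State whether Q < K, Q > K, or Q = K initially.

Q₀ = 1.92; Q < K (proceeds forward)

Q₀ = 1.92 vs Keq = 69.12 ⇒ Q<K, forward
Step 1:
                   E          M
  Initial     0.0188       0.19
  Change    -0.01806    0.03612
  Equil   7.3974e-04     0.2261
  solve Keq expr → x = 0.01806; check Q = 69.12
Then remove 1.0000e-04 M of E.
Step 2:
                   E          M
  Initial 6.3974e-04     0.2261
  Change  9.8709e-05 -1.9742e-04
  Equil   7.3844e-04     0.2259
  solve Keq expr → x = -9.8709e-05; check Q = 69.12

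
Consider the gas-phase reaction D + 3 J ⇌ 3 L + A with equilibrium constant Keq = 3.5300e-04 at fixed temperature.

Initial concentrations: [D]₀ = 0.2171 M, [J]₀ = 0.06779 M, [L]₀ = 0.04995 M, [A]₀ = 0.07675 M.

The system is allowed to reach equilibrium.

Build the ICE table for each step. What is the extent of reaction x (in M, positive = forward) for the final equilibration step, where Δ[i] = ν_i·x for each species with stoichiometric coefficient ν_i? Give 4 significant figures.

Q₀ = 0.1414 vs Keq = 3.5300e-04 ⇒ Q>K, reverse
Step 1:
                    D           J           L           A
  I            0.2171     0.06779     0.04995     0.07675
  C           0.01282     0.03845    -0.03845    -0.01282
  E            0.2299      0.1062      0.0115     0.06393
  solve Keq expr → x = -0.01282; check Q = 3.5300e-04

x = -0.01282 M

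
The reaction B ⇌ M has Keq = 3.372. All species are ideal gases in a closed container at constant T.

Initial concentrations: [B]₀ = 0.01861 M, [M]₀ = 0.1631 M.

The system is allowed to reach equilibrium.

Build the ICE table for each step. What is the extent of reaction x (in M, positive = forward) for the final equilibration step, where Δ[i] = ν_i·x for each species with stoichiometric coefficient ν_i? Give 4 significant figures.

Q₀ = 8.764 vs Keq = 3.372 ⇒ Q>K, reverse
Step 1:
                    B           M
  I           0.01861      0.1631
  C           0.02295    -0.02295
  E           0.04156      0.1401
  solve Keq expr → x = -0.02295; check Q = 3.372

x = -0.02295 M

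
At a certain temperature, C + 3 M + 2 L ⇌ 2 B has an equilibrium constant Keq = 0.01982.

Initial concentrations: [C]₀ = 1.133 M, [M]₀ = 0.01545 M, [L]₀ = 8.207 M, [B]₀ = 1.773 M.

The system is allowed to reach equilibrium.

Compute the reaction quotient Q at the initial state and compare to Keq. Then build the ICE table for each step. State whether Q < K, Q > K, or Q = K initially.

Q₀ = 1.1169e+04; Q > K (proceeds reverse)

Q₀ = 1.1169e+04 vs Keq = 0.01982 ⇒ Q>K, reverse
Step 1:
                   C          M          L          B
  Initial      1.133    0.01545      8.207      1.773
  Change      0.2859     0.8577     0.5718    -0.5718
  Equil        1.419     0.8732      8.779      1.201
  solve Keq expr → x = -0.2859; check Q = 0.01982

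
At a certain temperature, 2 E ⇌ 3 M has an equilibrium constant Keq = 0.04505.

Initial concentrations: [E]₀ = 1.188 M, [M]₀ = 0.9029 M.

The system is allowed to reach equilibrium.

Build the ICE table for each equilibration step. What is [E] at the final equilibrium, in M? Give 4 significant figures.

[E]_eq = 1.482 M

Q₀ = 0.5215 vs Keq = 0.04505 ⇒ Q>K, reverse
Step 1:
                   E          M
  Initial      1.188     0.9029
  Change      0.2936    -0.4405
  Equil        1.482     0.4624
  solve Keq expr → x = -0.1468; check Q = 0.04505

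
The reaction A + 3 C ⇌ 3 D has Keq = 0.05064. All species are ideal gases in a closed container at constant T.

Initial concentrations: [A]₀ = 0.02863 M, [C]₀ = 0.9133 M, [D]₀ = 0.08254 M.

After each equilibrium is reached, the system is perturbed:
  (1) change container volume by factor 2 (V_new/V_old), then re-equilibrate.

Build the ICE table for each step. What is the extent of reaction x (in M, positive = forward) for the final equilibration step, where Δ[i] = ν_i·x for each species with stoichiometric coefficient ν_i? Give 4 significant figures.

x = -0.002326 M

Q₀ = 0.02578 vs Keq = 0.05064 ⇒ Q<K, forward
Step 1:
                   A          C          D
  Initial    0.02863     0.9133    0.08254
  Change   -0.004534    -0.0136     0.0136
  Equil       0.0241     0.8997    0.09614
  solve Keq expr → x = 0.004534; check Q = 0.05064
Then change container volume by factor 2 (V_new/V_old).
Step 2:
                   A          C          D
  Initial    0.01205     0.4498    0.04807
  Change    0.002326   0.006977  -0.006977
  Equil      0.01437     0.4568    0.04109
  solve Keq expr → x = -0.002326; check Q = 0.05064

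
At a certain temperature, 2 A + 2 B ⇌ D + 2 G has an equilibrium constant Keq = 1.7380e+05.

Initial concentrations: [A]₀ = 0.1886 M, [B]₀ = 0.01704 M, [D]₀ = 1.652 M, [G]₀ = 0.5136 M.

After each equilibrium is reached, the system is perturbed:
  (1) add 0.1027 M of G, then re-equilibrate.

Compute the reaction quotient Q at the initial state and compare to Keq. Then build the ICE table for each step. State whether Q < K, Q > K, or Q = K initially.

Q₀ = 4.2193e+04 vs Keq = 1.7380e+05 ⇒ Q<K, forward
Step 1:
                   A          B          D          G
  I           0.1886    0.01704      1.652     0.5136
  C        -0.008117  -0.008117   0.004058   0.008117
  E           0.1805   0.008923      1.656     0.5217
  solve Keq expr → x = 0.004058; check Q = 1.7380e+05
Then add 0.1027 M of G.
Step 2:
                   A          B          D          G
  I           0.1805   0.008923      1.656     0.6244
  C         0.001631   0.001631 -8.1532e-04  -0.001631
  E           0.1821    0.01055      1.655     0.6228
  solve Keq expr → x = -8.1532e-04; check Q = 1.7380e+05

Q₀ = 4.2193e+04; Q < K (proceeds forward)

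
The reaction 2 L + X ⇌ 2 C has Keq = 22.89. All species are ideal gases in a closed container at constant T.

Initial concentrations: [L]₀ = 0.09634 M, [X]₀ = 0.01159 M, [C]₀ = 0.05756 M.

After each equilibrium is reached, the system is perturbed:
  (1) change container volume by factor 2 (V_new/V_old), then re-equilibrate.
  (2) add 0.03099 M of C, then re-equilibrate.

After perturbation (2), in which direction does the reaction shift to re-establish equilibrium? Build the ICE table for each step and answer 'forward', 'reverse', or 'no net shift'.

Q₀ = 30.8 vs Keq = 22.89 ⇒ Q>K, reverse
Step 1:
                   L          X          C
  Initial    0.09634    0.01159    0.05756
  Change    0.003071   0.001535  -0.003071
  Equil      0.09941    0.01313    0.05449
  solve Keq expr → x = -0.001535; check Q = 22.89
Then change container volume by factor 2 (V_new/V_old).
Step 2:
                   L          X          C
  Initial    0.04971   0.006563    0.02724
  Change    0.003751   0.001876  -0.003751
  Equil      0.05346   0.008438    0.02349
  solve Keq expr → x = -0.001876; check Q = 22.89
Then add 0.03099 M of C.
Step 3:
                   L          X          C
  Initial    0.05346   0.008438    0.05448
  Change     0.01417   0.007085   -0.01417
  Equil      0.06763    0.01552    0.04031
  solve Keq expr → x = -0.007085; check Q = 22.89

Direction: reverse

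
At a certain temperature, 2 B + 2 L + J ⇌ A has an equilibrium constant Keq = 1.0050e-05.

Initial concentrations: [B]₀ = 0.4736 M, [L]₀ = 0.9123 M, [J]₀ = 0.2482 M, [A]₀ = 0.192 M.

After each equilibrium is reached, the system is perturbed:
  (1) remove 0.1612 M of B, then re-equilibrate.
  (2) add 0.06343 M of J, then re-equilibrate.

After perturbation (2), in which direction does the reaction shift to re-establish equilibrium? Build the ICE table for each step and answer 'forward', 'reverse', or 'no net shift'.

Q₀ = 4.144 vs Keq = 1.0050e-05 ⇒ Q>K, reverse
Step 1:
                   B          L          J          A
  init        0.4736     0.9123     0.2482      0.192
  Δ            0.384      0.384      0.192     -0.192
  eq          0.8576      1.296     0.4402 5.4673e-06
  solve Keq expr → x = -0.192; check Q = 1.0050e-05
Then remove 0.1612 M of B.
Step 2:
                   B          L          J          A
  init        0.6964      1.296     0.4402 5.4673e-06
  Δ       3.7242e-06 3.7242e-06 1.8621e-06 -1.8621e-06
  eq          0.6964      1.296     0.4402 3.6052e-06
  solve Keq expr → x = -1.8621e-06; check Q = 1.0050e-05
Then add 0.06343 M of J.
Step 3:
                   B          L          J          A
  init        0.6964      1.296     0.5036 3.6052e-06
  Δ       -1.0389e-06 -1.0389e-06 -5.1946e-07 5.1946e-07
  eq          0.6964      1.296     0.5036 4.1246e-06
  solve Keq expr → x = 5.1946e-07; check Q = 1.0050e-05

Direction: forward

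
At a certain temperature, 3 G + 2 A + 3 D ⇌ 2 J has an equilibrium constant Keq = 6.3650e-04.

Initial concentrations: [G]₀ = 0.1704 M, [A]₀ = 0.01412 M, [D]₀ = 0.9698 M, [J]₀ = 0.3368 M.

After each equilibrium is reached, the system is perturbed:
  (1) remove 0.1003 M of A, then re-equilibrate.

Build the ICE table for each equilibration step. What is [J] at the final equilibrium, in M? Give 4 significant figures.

Q₀ = 1.2607e+05 vs Keq = 6.3650e-04 ⇒ Q>K, reverse
Step 1:
                  G         A         D         J
  Initial    0.1704   0.01412    0.9698    0.3368
  Change     0.4928    0.3285    0.4928   -0.3285
  Equil      0.6632    0.3427     1.463  0.008259
  solve Keq expr → x = -0.1643; check Q = 6.3650e-04
Then remove 0.1003 M of A.
Step 2:
                  G         A         D         J
  Initial    0.6632    0.2424     1.463  0.008259
  Change   0.003443  0.002295  0.003443 -0.002295
  Equil      0.6667    0.2447     1.466  0.005964
  solve Keq expr → x = -0.001148; check Q = 6.3650e-04

[J]_eq = 0.005964 M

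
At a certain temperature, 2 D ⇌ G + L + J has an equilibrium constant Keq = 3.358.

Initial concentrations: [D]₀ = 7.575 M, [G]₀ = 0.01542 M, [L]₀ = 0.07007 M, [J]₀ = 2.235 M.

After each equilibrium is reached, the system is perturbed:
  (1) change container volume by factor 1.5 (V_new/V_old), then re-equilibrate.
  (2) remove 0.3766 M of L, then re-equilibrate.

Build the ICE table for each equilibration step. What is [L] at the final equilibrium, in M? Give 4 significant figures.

Q₀ = 4.2085e-05 vs Keq = 3.358 ⇒ Q<K, forward
Step 1:
                    D           G           L           J
  Initial       7.575     0.01542     0.07007       2.235
  Change       -4.746       2.373       2.373       2.373
  Equil         2.829       2.388       2.443       4.608
  solve Keq expr → x = 2.373; check Q = 3.358
Then change container volume by factor 1.5 (V_new/V_old).
Step 2:
                    D           G           L           J
  Initial       1.886       1.592       1.629       3.072
  Change      -0.2149      0.1074      0.1074      0.1074
  Equil         1.671         1.7       1.736       3.179
  solve Keq expr → x = 0.1074; check Q = 3.358
Then remove 0.3766 M of L.
Step 3:
                    D           G           L           J
  Initial       1.671         1.7       1.359       3.179
  Change      -0.1195     0.05975     0.05975     0.05975
  Equil         1.552       1.759       1.419       3.239
  solve Keq expr → x = 0.05975; check Q = 3.358

[L]_eq = 1.419 M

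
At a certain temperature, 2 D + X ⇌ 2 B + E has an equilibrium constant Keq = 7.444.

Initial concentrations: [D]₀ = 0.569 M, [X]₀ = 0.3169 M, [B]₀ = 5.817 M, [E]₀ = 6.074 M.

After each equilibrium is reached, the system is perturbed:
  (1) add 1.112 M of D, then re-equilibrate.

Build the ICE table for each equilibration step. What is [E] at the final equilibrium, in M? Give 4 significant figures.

[E]_eq = 5.26 M

Q₀ = 2003 vs Keq = 7.444 ⇒ Q>K, reverse
Step 1:
                  D         X         B         E
  Initial     0.569    0.3169     5.817     6.074
  Change      2.075     1.038    -2.075    -1.038
  Equil       2.644     1.355     3.742     5.036
  solve Keq expr → x = -1.038; check Q = 7.444
Then add 1.112 M of D.
Step 2:
                  D         X         B         E
  Initial     3.756     1.355     3.742     5.036
  Change    -0.4465   -0.2233    0.4465    0.2233
  Equil        3.31     1.131     4.188      5.26
  solve Keq expr → x = 0.2233; check Q = 7.444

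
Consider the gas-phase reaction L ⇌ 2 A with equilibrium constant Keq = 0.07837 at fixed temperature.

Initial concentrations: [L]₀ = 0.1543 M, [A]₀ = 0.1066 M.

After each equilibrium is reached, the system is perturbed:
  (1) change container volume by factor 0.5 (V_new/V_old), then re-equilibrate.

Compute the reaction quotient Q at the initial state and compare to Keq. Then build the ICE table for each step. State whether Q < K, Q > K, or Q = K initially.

Q₀ = 0.07365 vs Keq = 0.07837 ⇒ Q<K, forward
Step 1:
                   L          A
  init        0.1543     0.1066
  Δ        -0.001428   0.002856
  eq          0.1529     0.1095
  solve Keq expr → x = 0.001428; check Q = 0.07837
Then change container volume by factor 0.5 (V_new/V_old).
Step 2:
                   L          A
  init        0.3057     0.2189
  Δ          0.02853   -0.05706
  eq          0.3343     0.1619
  solve Keq expr → x = -0.02853; check Q = 0.07837

Q₀ = 0.07365; Q < K (proceeds forward)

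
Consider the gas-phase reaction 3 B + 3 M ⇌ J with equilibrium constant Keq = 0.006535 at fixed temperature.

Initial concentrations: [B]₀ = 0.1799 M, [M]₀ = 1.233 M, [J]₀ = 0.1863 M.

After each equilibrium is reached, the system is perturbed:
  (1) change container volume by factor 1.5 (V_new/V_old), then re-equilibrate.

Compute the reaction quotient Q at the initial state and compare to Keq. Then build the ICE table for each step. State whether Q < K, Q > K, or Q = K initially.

Q₀ = 17.07; Q > K (proceeds reverse)

Q₀ = 17.07 vs Keq = 0.006535 ⇒ Q>K, reverse
Step 1:
                  B         M         J
  I          0.1799     1.233    0.1863
  C          0.5222    0.5222   -0.1741
  E          0.7021     1.755   0.01223
  solve Keq expr → x = -0.1741; check Q = 0.006535
Then change container volume by factor 1.5 (V_new/V_old).
Step 2:
                  B         M         J
  I          0.4681      1.17  0.008154
  C          0.0206    0.0206 -0.006866
  E          0.4887     1.191  0.001287
  solve Keq expr → x = -0.006866; check Q = 0.006535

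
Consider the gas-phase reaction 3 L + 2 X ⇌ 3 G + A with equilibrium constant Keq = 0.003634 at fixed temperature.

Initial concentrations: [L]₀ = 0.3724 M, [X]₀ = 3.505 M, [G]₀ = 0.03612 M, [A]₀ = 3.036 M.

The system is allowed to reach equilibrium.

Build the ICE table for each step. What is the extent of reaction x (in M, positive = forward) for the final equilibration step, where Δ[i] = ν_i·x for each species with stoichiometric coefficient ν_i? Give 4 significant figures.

x = 0.0146 M

Q₀ = 2.2550e-04 vs Keq = 0.003634 ⇒ Q<K, forward
Step 1:
                    L           X           G           A
  Initial      0.3724       3.505     0.03612       3.036
  Change     -0.04381     -0.0292     0.04381      0.0146
  Equil        0.3286       3.476     0.07993       3.051
  solve Keq expr → x = 0.0146; check Q = 0.003634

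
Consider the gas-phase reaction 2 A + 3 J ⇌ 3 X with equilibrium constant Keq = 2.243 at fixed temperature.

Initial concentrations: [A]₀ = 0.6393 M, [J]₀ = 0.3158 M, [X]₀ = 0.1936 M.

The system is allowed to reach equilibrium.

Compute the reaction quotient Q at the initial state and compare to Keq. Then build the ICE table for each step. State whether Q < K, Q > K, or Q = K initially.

Q₀ = 0.5637; Q < K (proceeds forward)

Q₀ = 0.5637 vs Keq = 2.243 ⇒ Q<K, forward
Step 1:
                   A          J          X
  init        0.6393     0.3158     0.1936
  Δ         -0.03508   -0.05262    0.05262
  eq          0.6042     0.2632     0.2462
  solve Keq expr → x = 0.01754; check Q = 2.243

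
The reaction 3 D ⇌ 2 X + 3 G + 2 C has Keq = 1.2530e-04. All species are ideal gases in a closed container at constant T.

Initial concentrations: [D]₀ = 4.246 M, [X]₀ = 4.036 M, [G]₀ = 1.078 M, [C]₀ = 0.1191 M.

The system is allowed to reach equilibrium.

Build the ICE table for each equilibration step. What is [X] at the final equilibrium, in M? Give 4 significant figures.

[X]_eq = 3.945 M

Q₀ = 0.003781 vs Keq = 1.2530e-04 ⇒ Q>K, reverse
Step 1:
                   D          X          G          C
  I            4.246      4.036      1.078     0.1191
  C            0.136   -0.09064     -0.136   -0.09064
  E            4.382      3.945      0.942    0.02846
  solve Keq expr → x = -0.04532; check Q = 1.2530e-04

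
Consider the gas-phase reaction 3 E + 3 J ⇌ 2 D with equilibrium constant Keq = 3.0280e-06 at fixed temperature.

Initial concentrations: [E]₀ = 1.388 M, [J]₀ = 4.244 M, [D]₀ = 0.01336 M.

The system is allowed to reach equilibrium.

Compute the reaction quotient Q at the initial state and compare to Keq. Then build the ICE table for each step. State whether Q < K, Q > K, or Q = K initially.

Q₀ = 8.7321e-07; Q < K (proceeds forward)

Q₀ = 8.7321e-07 vs Keq = 3.0280e-06 ⇒ Q<K, forward
Step 1:
                    E           J           D
  init          1.388       4.244     0.01336
  Δ          -0.01641    -0.01641     0.01094
  eq            1.372       4.228      0.0243
  solve Keq expr → x = 0.005469; check Q = 3.0280e-06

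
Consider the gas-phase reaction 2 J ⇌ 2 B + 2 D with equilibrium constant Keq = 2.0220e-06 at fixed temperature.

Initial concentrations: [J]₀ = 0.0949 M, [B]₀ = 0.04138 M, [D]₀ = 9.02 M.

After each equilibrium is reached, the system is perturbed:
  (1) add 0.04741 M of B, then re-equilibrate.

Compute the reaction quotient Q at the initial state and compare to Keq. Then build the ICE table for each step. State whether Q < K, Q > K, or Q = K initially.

Q₀ = 15.47; Q > K (proceeds reverse)

Q₀ = 15.47 vs Keq = 2.0220e-06 ⇒ Q>K, reverse
Step 1:
                    J           B           D
  init         0.0949     0.04138        9.02
  Δ           0.04136    -0.04136    -0.04136
  eq           0.1363  2.1580e-05       8.979
  solve Keq expr → x = -0.02068; check Q = 2.0220e-06
Then add 0.04741 M of B.
Step 2:
                    J           B           D
  init         0.1363     0.04743       8.979
  Δ            0.0474     -0.0474     -0.0474
  eq           0.1837  2.9241e-05       8.931
  solve Keq expr → x = -0.0237; check Q = 2.0220e-06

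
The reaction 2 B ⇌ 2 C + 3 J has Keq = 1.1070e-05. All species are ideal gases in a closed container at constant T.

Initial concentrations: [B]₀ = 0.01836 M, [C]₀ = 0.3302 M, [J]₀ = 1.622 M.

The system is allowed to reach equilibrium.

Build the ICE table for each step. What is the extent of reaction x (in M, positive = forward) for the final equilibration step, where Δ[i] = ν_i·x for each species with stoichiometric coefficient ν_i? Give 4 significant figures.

Q₀ = 1380 vs Keq = 1.1070e-05 ⇒ Q>K, reverse
Step 1:
                   B          C          J
  Initial    0.01836     0.3302      1.622
  Change      0.3292    -0.3292    -0.4939
  Equil       0.3476 9.6516e-04      1.128
  solve Keq expr → x = -0.1646; check Q = 1.1070e-05

x = -0.1646 M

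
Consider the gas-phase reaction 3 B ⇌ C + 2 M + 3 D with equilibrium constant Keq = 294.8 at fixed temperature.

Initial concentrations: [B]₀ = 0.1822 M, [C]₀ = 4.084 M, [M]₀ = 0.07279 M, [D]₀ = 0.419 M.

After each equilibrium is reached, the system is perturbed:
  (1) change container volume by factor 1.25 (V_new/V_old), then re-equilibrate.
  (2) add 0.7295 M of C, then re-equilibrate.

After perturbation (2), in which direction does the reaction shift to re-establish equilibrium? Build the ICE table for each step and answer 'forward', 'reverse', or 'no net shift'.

Q₀ = 0.2632 vs Keq = 294.8 ⇒ Q<K, forward
Step 1:
                   B          C          M          D
  Initial     0.1822      4.084    0.07279      0.419
  Change     -0.1412    0.04708    0.09416     0.1412
  Equil      0.04095      4.131      0.167     0.5602
  solve Keq expr → x = 0.04708; check Q = 294.8
Then change container volume by factor 1.25 (V_new/V_old).
Step 2:
                   B          C          M          D
  Initial    0.03276      3.305     0.1336     0.4482
  Change   -0.005711   0.001904   0.003808   0.005711
  Equil      0.02705      3.307     0.1374     0.4539
  solve Keq expr → x = 0.001904; check Q = 294.8
Then add 0.7295 M of C.
Step 3:
                   B          C          M          D
  Initial    0.02705      4.036     0.1374     0.4539
  Change    0.001605 -5.3510e-04   -0.00107  -0.001605
  Equil      0.02866      4.036     0.1363     0.4523
  solve Keq expr → x = -5.3510e-04; check Q = 294.8

Direction: reverse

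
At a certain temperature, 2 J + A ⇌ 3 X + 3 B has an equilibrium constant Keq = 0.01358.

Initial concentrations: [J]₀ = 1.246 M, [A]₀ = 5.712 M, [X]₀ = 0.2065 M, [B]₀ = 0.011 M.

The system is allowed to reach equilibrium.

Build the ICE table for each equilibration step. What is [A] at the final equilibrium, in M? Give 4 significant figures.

[A]_eq = 5.537 M

Q₀ = 1.3216e-09 vs Keq = 0.01358 ⇒ Q<K, forward
Step 1:
                   J          A          X          B
  Initial      1.246      5.712     0.2065      0.011
  Change     -0.3501     -0.175     0.5251     0.5251
  Equil       0.8959      5.537     0.7316     0.5361
  solve Keq expr → x = 0.175; check Q = 0.01358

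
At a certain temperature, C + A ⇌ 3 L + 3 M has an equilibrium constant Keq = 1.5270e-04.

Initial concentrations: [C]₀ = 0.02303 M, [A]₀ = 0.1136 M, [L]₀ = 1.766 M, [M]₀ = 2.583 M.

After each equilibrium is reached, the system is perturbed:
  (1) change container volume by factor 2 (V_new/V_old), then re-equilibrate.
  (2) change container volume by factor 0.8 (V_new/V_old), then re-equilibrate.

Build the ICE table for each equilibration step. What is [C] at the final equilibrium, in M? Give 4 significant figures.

Q₀ = 3.6280e+04 vs Keq = 1.5270e-04 ⇒ Q>K, reverse
Step 1:
                   C          A          L          M
  Initial    0.02303     0.1136      1.766      2.583
  Change      0.5733     0.5733      -1.72      -1.72
  Equil       0.5964     0.6869      0.046      0.863
  solve Keq expr → x = -0.5733; check Q = 1.5270e-04
Then change container volume by factor 2 (V_new/V_old).
Step 2:
                   C          A          L          M
  Initial     0.2982     0.3435      0.023     0.4315
  Change    -0.01001   -0.01001    0.03004    0.03004
  Equil       0.2882     0.3335    0.05304     0.4615
  solve Keq expr → x = 0.01001; check Q = 1.5270e-04
Then change container volume by factor 0.8 (V_new/V_old).
Step 3:
                   C          A          L          M
  Initial     0.3602     0.4168     0.0663     0.5769
  Change    0.005093   0.005093   -0.01528   -0.01528
  Equil       0.3653     0.4219    0.05102     0.5616
  solve Keq expr → x = -0.005093; check Q = 1.5270e-04

[C]_eq = 0.3653 M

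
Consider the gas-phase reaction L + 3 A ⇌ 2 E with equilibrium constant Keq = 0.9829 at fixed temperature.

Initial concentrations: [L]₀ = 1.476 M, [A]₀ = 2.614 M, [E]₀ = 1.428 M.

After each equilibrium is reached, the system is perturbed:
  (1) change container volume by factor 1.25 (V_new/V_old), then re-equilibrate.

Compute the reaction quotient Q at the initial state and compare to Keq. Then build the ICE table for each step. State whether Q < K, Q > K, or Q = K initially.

Q₀ = 0.07735 vs Keq = 0.9829 ⇒ Q<K, forward
Step 1:
                    L           A           E
  I             1.476       2.614       1.428
  C           -0.3421      -1.026      0.6842
  E             1.134       1.588       2.112
  solve Keq expr → x = 0.3421; check Q = 0.9829
Then change container volume by factor 1.25 (V_new/V_old).
Step 2:
                    L           A           E
  I            0.9071        1.27        1.69
  C           0.04353      0.1306    -0.08707
  E            0.9507       1.401       1.603
  solve Keq expr → x = -0.04353; check Q = 0.9829

Q₀ = 0.07735; Q < K (proceeds forward)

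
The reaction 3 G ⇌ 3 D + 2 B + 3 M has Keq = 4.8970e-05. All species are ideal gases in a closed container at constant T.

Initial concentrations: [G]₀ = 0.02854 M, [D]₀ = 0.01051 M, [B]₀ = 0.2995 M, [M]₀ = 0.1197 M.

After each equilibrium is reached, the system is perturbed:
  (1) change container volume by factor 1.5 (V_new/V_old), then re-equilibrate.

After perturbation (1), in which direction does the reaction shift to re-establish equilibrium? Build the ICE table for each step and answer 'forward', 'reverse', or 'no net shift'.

Direction: forward

Q₀ = 7.6828e-06 vs Keq = 4.8970e-05 ⇒ Q<K, forward
Step 1:
                   G          D          B          M
  Initial    0.02854    0.01051     0.2995     0.1197
  Change   -0.004891   0.004891   0.003261   0.004891
  Equil      0.02365     0.0154     0.3028     0.1246
  solve Keq expr → x = 0.00163; check Q = 4.8970e-05
Then change container volume by factor 1.5 (V_new/V_old).
Step 2:
                   G          D          B          M
  Initial    0.01577    0.01027     0.2018    0.08306
  Change    -0.00399    0.00399    0.00266    0.00399
  Equil      0.01178    0.01426     0.2045    0.08705
  solve Keq expr → x = 0.00133; check Q = 4.8970e-05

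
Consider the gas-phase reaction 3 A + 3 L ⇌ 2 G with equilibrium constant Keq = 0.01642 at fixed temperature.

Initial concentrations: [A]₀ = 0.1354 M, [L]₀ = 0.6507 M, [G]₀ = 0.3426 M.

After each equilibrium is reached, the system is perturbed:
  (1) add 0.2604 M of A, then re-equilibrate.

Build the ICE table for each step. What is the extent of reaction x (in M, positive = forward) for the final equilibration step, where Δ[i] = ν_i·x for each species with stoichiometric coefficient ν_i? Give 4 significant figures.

x = 0.01555 M

Q₀ = 171.6 vs Keq = 0.01642 ⇒ Q>K, reverse
Step 1:
                   A          L          G
  I           0.1354     0.6507     0.3426
  C           0.4242     0.4242    -0.2828
  E           0.5596      1.075    0.05979
  solve Keq expr → x = -0.1414; check Q = 0.01642
Then add 0.2604 M of A.
Step 2:
                   A          L          G
  I             0.82      1.075    0.05979
  C         -0.04664   -0.04664    0.03109
  E           0.7734      1.028    0.09088
  solve Keq expr → x = 0.01555; check Q = 0.01642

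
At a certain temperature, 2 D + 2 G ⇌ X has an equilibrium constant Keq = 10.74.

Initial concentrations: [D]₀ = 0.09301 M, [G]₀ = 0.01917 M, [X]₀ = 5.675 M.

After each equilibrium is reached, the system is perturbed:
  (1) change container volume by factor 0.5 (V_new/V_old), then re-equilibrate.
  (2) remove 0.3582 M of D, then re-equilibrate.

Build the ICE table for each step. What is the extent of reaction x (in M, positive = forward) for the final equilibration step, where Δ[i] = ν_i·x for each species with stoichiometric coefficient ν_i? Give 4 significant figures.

x = -0.08991 M

Q₀ = 1.7851e+06 vs Keq = 10.74 ⇒ Q>K, reverse
Step 1:
                   D          G          X
  init       0.09301    0.01917      5.675
  Δ           0.7822     0.7822    -0.3911
  eq          0.8752     0.8014      5.284
  solve Keq expr → x = -0.3911; check Q = 10.74
Then change container volume by factor 0.5 (V_new/V_old).
Step 2:
                   D          G          X
  init          1.75      1.603      10.57
  Δ          -0.6702    -0.6702     0.3351
  eq            1.08     0.9326       10.9
  solve Keq expr → x = 0.3351; check Q = 10.74
Then remove 0.3582 M of D.
Step 3:
                   D          G          X
  init        0.7221     0.9326       10.9
  Δ           0.1798     0.1798   -0.08991
  eq          0.9019      1.112      10.81
  solve Keq expr → x = -0.08991; check Q = 10.74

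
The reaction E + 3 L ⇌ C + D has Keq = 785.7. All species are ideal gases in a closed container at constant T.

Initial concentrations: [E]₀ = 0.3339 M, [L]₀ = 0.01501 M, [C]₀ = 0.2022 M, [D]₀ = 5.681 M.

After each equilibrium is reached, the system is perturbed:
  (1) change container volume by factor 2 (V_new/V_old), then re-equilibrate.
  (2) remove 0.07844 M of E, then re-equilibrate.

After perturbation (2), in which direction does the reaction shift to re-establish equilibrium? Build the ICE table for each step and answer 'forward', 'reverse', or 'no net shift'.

Q₀ = 1.0173e+06 vs Keq = 785.7 ⇒ Q>K, reverse
Step 1:
                   E          L          C          D
  I           0.3339    0.01501     0.2022      5.681
  C          0.04321     0.1296   -0.04321   -0.04321
  E           0.3771     0.1446      0.159      5.638
  solve Keq expr → x = -0.04321; check Q = 785.7
Then change container volume by factor 2 (V_new/V_old).
Step 2:
                   E          L          C          D
  I           0.1886    0.07231     0.0795      2.819
  C          0.01147     0.0344   -0.01147   -0.01147
  E              0.2     0.1067    0.06803      2.807
  solve Keq expr → x = -0.01147; check Q = 785.7
Then remove 0.07844 M of E.
Step 3:
                   E          L          C          D
  I           0.1216     0.1067    0.06803      2.807
  C         0.004846    0.01454  -0.004846  -0.004846
  E           0.1264     0.1213    0.06318      2.803
  solve Keq expr → x = -0.004846; check Q = 785.7

Direction: reverse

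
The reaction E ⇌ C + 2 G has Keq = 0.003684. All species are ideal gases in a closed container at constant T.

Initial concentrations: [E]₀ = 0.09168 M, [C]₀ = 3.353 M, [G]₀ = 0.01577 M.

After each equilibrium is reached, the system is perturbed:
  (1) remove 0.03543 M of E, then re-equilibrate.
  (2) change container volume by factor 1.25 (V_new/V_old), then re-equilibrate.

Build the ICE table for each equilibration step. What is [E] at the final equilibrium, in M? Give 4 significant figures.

Q₀ = 0.009095 vs Keq = 0.003684 ⇒ Q>K, reverse
Step 1:
                   E          C          G
  init       0.09168      3.353    0.01577
  Δ         0.002789  -0.002789  -0.005578
  eq         0.09447       3.35    0.01019
  solve Keq expr → x = -0.002789; check Q = 0.003684
Then remove 0.03543 M of E.
Step 2:
                   E          C          G
  init       0.05904       3.35    0.01019
  Δ         0.001032  -0.001032  -0.002063
  eq         0.06007      3.349   0.008129
  solve Keq expr → x = -0.001032; check Q = 0.003684
Then change container volume by factor 1.25 (V_new/V_old).
Step 3:
                   E          C          G
  init       0.04806      2.679   0.006503
  Δ       -7.7920e-04 7.7920e-04   0.001558
  eq         0.04728       2.68   0.008061
  solve Keq expr → x = 7.7920e-04; check Q = 0.003684

[E]_eq = 0.04728 M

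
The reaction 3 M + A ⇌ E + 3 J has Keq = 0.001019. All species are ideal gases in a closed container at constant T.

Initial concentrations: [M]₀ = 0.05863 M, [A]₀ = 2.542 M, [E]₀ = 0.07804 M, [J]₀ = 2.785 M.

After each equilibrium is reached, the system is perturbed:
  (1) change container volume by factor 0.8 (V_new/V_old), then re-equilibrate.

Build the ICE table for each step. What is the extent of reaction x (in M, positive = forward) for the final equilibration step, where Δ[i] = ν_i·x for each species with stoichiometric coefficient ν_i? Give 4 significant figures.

x = 0 M

Q₀ = 3290 vs Keq = 0.001019 ⇒ Q>K, reverse
Step 1:
                   M          A          E          J
  I          0.05863      2.542    0.07804      2.785
  C           0.2341    0.07804   -0.07804    -0.2341
  E           0.2927       2.62 4.0350e-06      2.551
  solve Keq expr → x = -0.07804; check Q = 0.001019
Then change container volume by factor 0.8 (V_new/V_old).
Step 2:
                   M          A          E          J
  I           0.3659      3.275 5.0437e-06      3.189
  C                0          0          0          0
  E           0.3659      3.275 5.0437e-06      3.189
  solve Keq expr → x = 0; check Q = 0.001019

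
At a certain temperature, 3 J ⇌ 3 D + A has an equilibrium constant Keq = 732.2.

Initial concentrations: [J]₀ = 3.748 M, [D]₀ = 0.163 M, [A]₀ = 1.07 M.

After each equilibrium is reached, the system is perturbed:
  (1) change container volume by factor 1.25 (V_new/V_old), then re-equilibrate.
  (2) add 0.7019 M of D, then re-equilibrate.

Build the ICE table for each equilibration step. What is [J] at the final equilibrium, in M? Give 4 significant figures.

[J]_eq = 0.4484 M

Q₀ = 8.8013e-05 vs Keq = 732.2 ⇒ Q<K, forward
Step 1:
                  J         D         A
  I           3.748     0.163      1.07
  C          -3.258     3.258     1.086
  E          0.4903     3.421     2.156
  solve Keq expr → x = 1.086; check Q = 732.2
Then change container volume by factor 1.25 (V_new/V_old).
Step 2:
                  J         D         A
  I          0.3922     2.737     1.725
  C        -0.02431   0.02431  0.008102
  E          0.3679     2.761     1.733
  solve Keq expr → x = 0.008102; check Q = 732.2
Then add 0.7019 M of D.
Step 3:
                  J         D         A
  I          0.3679     3.463     1.733
  C         0.08047  -0.08047  -0.02682
  E          0.4484     3.382     1.706
  solve Keq expr → x = -0.02682; check Q = 732.2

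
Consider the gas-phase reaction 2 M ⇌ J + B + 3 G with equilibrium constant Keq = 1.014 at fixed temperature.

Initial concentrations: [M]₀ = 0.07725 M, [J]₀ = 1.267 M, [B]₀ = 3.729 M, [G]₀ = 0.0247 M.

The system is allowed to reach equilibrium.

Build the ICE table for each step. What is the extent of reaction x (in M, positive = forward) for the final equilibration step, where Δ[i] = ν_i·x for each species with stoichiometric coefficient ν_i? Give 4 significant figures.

Q₀ = 0.01193 vs Keq = 1.014 ⇒ Q<K, forward
Step 1:
                  M         J         B         G
  I         0.07725     1.267     3.729    0.0247
  C         -0.0331   0.01655   0.01655   0.04965
  E         0.04415     1.284     3.746   0.07435
  solve Keq expr → x = 0.01655; check Q = 1.014

x = 0.01655 M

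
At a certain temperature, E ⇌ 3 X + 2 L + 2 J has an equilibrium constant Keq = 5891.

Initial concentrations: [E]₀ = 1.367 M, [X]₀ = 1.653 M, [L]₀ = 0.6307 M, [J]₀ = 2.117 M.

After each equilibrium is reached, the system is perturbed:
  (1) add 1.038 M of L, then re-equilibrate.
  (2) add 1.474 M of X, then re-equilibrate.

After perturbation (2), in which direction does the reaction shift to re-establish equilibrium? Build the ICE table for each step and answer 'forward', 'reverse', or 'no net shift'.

Direction: reverse

Q₀ = 5.89 vs Keq = 5891 ⇒ Q<K, forward
Step 1:
                   E          X          L          J
  I            1.367      1.653     0.6307      2.117
  C          -0.7542      2.263      1.508      1.508
  E           0.6128      3.916      2.139      3.625
  solve Keq expr → x = 0.7542; check Q = 5891
Then add 1.038 M of L.
Step 2:
                   E          X          L          J
  I           0.6128      3.916      3.177      3.625
  C           0.1245    -0.3735     -0.249     -0.249
  E           0.7373      3.542      2.928      3.376
  solve Keq expr → x = -0.1245; check Q = 5891
Then add 1.474 M of X.
Step 3:
                   E          X          L          J
  I           0.7373      5.016      2.928      3.376
  C           0.1793    -0.5379    -0.3586    -0.3586
  E           0.9166      4.478      2.569      3.018
  solve Keq expr → x = -0.1793; check Q = 5891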